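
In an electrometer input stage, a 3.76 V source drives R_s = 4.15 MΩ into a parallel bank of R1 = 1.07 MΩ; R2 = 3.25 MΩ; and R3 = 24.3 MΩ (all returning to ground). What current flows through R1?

I ≈ 0.555 µA

Parallel bank: R_p = 1/(1/1.07 + 1/3.25 + 1/24.3) = 0.7792 MΩ.
Node voltage V_A = V_CC · R_p/(R_s + R_p) = 3.76 × 0.1581 = 0.5944 V.
I(R1) = V_A / R1 = 0.5944/1.07 = 0.5555 µA.
(Check via current divider: I_total = 0.7628 µA; share G_k/ΣG = 0.7282 → same result.)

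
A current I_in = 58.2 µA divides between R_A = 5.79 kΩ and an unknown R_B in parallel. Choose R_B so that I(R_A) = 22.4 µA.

R_B ≈ 3.62 kΩ

In a two-way split, I_A/I_in = R_B/(R_A + R_B).
22.4/58.2 = R_B/(R_A + R_B) → R_B = R_A · (0.3849)/(1 − 0.3849) = 5.79 × 0.6257 = 3.623 kΩ.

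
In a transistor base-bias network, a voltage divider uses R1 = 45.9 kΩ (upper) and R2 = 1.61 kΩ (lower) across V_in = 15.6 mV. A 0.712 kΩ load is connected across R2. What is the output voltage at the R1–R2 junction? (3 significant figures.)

First combine the lower leg with the load: R2 ‖ R_L = 0.4937 kΩ.
Then V_out = V_in · R2'/(R1 + R2') = 15.6 × 0.4937/46.39 = 0.1660 mV.
(Unloaded it would be 0.529 mV; the load pulls it down.)

V_out ≈ 0.166 mV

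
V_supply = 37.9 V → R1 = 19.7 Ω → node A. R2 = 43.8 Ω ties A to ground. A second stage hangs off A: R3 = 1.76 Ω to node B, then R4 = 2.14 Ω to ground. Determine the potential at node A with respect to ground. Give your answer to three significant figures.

Node A sees R2 in parallel with the series input of stage 2, R3 + R4 = 3.900 Ω.
R2 ‖ (R3+R4) = 3.581 Ω.
First divider: V_A = V_supply · 3.581/(19.7 + 3.581) = 5.830 V.

V_A ≈ 5.83 V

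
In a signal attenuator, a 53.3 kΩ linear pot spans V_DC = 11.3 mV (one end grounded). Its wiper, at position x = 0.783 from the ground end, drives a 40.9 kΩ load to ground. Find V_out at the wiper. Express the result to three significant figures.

V_out ≈ 7.24 mV

Lower segment x·R_p = 41.73 kΩ; upper segment (1−x)·R_p = 11.57 kΩ.
Lower segment in parallel with the load: 41.73 ‖ 40.9 = 20.66 kΩ.
V_out = 11.3 × 20.66/(11.57 + 20.66) = 7.244 mV.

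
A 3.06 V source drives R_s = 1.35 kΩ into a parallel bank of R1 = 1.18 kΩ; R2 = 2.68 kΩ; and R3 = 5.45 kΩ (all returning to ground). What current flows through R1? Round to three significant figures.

I ≈ 0.896 mA

Combine the parallel branches: R_p = (1/1.18 + 1/2.68 + 1/5.45)⁻¹ = 0.7122 kΩ.
Node voltage V_A = V_DC · R_p/(R_s + R_p) = 3.06 × 0.3454 = 1.057 V.
I(R1) = V_A / R1 = 1.057/1.18 = 0.8956 mA.
(Check via current divider: I_total = 1.484 mA; share G_k/ΣG = 0.6036 → same result.)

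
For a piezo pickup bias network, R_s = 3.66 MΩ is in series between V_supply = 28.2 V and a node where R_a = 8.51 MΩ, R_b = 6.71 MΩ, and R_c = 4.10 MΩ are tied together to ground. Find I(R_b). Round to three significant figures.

I ≈ 1.47 µA

Combine the parallel branches: R_p = (1/8.51 + 1/6.71 + 1/4.10)⁻¹ = 1.959 MΩ.
V_A = 28.2 × 1.959/5.619 = 9.832 V.
Branch current I = V_A/R_b = 9.832/6.71 = 1.465 µA.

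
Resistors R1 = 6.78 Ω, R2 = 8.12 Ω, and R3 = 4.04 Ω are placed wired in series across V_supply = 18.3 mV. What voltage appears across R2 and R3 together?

V ≈ 11.7 mV

ΣR = 6.78 + 8.12 + 4.04 = 18.94 Ω.
R_{R2..R3} = 8.12 + 4.04 = 12.16 Ω.
Voltage divider: V = V_supply · (12.16 / 18.94) = 18.3 × 0.6420 = 11.75 mV.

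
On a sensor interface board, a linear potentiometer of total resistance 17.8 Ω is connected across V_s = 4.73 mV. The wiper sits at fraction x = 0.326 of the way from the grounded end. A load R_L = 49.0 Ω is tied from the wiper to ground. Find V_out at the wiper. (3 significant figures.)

V_out ≈ 1.43 mV

The pot divides into 12.00 Ω above the wiper and 5.803 Ω below.
(x·R_p) ‖ R_L = 5.188 Ω.
Then V_out = V_s · 5.188/(12.00 + 5.188) = 1.428 mV.
(Unloaded: V_out = x·V_s = 1.54 mV.)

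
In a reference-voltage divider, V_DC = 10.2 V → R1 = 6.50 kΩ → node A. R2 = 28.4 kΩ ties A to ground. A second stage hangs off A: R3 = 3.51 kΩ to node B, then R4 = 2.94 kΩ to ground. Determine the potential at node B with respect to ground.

V_B ≈ 2.08 V

Looking into the second stage from A: R3 + R4 = 6.450 kΩ appears in parallel with R2.
R2 ‖ (R3+R4) = 5.256 kΩ.
V_A = 10.2 × 5.256/(6.50 + 5.256) = 4.560 V.
V_B = V_A × 0.4558 = 2.079 V.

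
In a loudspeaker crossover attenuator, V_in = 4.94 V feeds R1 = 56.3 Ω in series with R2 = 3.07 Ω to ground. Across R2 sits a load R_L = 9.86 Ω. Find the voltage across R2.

V_out ≈ 0.197 V

The load sits in parallel with R2, giving an effective lower resistance R2' = R2·R_L/(R2+R_L) = 2.341 Ω.
Then V_out = V_in · R2'/(R1 + R2') = 4.94 × 2.341/58.64 = 0.1972 V.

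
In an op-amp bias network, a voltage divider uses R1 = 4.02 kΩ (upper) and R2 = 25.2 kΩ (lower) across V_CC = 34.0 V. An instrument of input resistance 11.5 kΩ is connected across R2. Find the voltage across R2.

V_out ≈ 22.5 V

The load sits in parallel with R2, giving an effective lower resistance R2' = R2·R_L/(R2+R_L) = 7.896 kΩ.
Then V_out = V_CC · R2'/(R1 + R2') = 34.0 × 7.896/11.92 = 22.53 V.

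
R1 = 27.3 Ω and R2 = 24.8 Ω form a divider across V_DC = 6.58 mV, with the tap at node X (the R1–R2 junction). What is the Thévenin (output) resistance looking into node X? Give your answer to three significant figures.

Zeroing V_DC shorts the top of R1 to ground, so R_th = R1 ‖ R2 = 13.00 Ω.

R_th ≈ 13.0 Ω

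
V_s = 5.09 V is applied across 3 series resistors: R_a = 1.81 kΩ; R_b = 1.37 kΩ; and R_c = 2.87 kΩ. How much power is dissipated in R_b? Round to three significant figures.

P ≈ 0.970 mW

ΣR = 6.050 kΩ → I = 5.09/6.050 = 0.8413 mA.
P(R_b) = I²·R_b = (0.8413)² × 1.37 = 0.9697 mW.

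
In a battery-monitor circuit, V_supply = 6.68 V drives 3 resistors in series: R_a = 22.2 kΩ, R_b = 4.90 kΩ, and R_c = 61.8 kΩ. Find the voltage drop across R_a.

V ≈ 1.67 V

Series total: ΣR = 22.2 + 4.90 + 61.8 = 88.90 kΩ.
Voltage divider: V = V_supply · (22.20 / 88.90) = 6.68 × 0.2497 = 1.668 V.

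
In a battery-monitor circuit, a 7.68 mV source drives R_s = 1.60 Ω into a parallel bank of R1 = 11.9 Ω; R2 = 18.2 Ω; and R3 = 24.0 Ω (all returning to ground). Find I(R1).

I ≈ 0.501 mA

Combine the parallel branches: R_p = (1/11.9 + 1/18.2 + 1/24.0)⁻¹ = 5.536 Ω.
Node voltage V_A = V_s · R_p/(R_s + R_p) = 7.68 × 0.7758 = 5.958 mV.
I(R1) = V_A / R1 = 5.958/11.9 = 0.5007 mA.
(Equivalently: I_total = 1.076 mA, then current-divider fraction G_k/ΣG = 0.4652.)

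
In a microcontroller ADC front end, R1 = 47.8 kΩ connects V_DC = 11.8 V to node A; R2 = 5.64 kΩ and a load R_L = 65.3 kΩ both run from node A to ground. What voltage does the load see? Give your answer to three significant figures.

R2 ‖ R_L = (5.64 × 65.3)/(5.64 + 65.3) = 5.192 kΩ.
Voltage divider with the loaded lower leg: V_out = 11.8 × 5.192/(47.8 + 5.192) = 11.8 × 0.09797 = 1.156 V.
(Unloaded it would be 1.25 V; the load pulls it down.)

V_out ≈ 1.16 V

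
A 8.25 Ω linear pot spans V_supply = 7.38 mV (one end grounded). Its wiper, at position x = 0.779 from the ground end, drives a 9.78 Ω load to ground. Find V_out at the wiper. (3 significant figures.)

V_out ≈ 5.02 mV

Split the track: R_lower = x·R_p = 6.427 Ω, R_upper = (1−x)·R_p = 1.823 Ω.
Lower segment in parallel with the load: 6.427 ‖ 9.78 = 3.878 Ω.
V_out = 7.38 × 3.878/(1.823 + 3.878) = 5.020 mV.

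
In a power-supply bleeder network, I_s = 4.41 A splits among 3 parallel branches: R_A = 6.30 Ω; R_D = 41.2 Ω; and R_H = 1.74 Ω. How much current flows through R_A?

I ≈ 0.924 A

Conductances: ΣG = 1/6.30 + 1/41.2 + 1/1.74 = 0.7577 (1/Ω).
Current divider: I(R_A) = I_s · G_k/ΣG = 4.41 × (0.1587/0.7577) = 4.41 × 0.2095 = 0.9238 A.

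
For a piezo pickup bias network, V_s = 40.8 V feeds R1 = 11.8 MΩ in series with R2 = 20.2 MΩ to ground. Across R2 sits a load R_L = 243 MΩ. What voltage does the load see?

R2 ‖ R_L = (20.2 × 243)/(20.2 + 243) = 18.65 MΩ.
Then V_out = V_s · R2'/(R1 + R2') = 40.8 × 18.65/30.45 = 24.99 V.

V_out ≈ 25.0 V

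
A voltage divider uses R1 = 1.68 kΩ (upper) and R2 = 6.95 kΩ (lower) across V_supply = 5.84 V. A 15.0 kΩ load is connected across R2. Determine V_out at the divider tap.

V_out ≈ 4.31 V

First combine the lower leg with the load: R2 ‖ R_L = 4.749 kΩ.
Now apply the divider: V_out = 5.84 × 0.7387 = 4.314 V.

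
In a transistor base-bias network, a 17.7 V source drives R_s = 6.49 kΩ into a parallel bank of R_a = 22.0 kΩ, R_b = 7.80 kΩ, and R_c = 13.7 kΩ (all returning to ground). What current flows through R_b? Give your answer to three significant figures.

Parallel bank: R_p = 1/(1/22.0 + 1/7.80 + 1/13.7) = 4.054 kΩ.
V_A = 17.7 × 4.054/10.54 = 6.806 V.
I(R_b) = V_A / R_b = 6.806/7.80 = 0.8725 mA.

I ≈ 0.873 mA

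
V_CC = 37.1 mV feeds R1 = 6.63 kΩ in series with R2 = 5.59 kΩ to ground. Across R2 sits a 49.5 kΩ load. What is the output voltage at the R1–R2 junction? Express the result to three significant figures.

V_out ≈ 16.0 mV

The load sits in parallel with R2, giving an effective lower resistance R2' = R2·R_L/(R2+R_L) = 5.023 kΩ.
Voltage divider with the loaded lower leg: V_out = 37.1 × 5.023/(6.63 + 5.023) = 37.1 × 0.4310 = 15.99 mV.
(Unloaded it would be 17.0 mV; the load pulls it down.)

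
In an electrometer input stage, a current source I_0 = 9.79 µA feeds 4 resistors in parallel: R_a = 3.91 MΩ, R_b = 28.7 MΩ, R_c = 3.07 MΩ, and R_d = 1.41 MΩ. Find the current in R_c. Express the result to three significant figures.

ΣG = 1/3.91 + 1/28.7 + 1/3.07 + 1/1.41 = 1.326.
Current divider: I(R_c) = I_0 · G_k/ΣG = 9.79 × (0.3257/1.326) = 9.79 × 0.2457 = 2.406 µA.

I ≈ 2.41 µA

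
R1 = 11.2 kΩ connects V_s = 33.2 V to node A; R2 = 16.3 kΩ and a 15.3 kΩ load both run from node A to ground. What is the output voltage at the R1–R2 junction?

First combine the lower leg with the load: R2 ‖ R_L = 7.892 kΩ.
Now apply the divider: V_out = 33.2 × 0.4134 = 13.72 V.
(Unloaded it would be 19.7 V; the load pulls it down.)

V_out ≈ 13.7 V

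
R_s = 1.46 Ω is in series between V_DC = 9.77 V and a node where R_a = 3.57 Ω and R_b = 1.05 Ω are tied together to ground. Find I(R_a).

Parallel bank: R_p = 1/(1/3.57 + 1/1.05) = 0.8114 Ω.
Node voltage V_A = V_DC · R_p/(R_s + R_p) = 9.77 × 0.3572 = 3.490 V.
I(R_a) = V_A / R_a = 3.490/3.57 = 0.9776 A.

I ≈ 0.978 A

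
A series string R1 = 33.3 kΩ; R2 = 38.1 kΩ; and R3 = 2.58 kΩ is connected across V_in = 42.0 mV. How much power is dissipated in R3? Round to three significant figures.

P ≈ 0.832 nW

The common current is I = 42.0/73.98 = 0.5677 µA.
P(R3) = I²·R3 = (0.5677)² × 2.58 = 0.8316 nW.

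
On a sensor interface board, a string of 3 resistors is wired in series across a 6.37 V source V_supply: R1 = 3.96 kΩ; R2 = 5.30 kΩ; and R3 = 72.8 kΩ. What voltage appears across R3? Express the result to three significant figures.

Series total: ΣR = 3.96 + 5.30 + 72.8 = 82.06 kΩ.
By the voltage-divider rule, V = 6.37 × 72.80/82.06 = 5.651 V.

V ≈ 5.65 V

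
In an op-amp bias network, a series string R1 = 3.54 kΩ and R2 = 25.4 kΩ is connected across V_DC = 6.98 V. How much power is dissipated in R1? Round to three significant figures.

ΣR = 28.94 kΩ → I = 6.98/28.94 = 0.2412 mA.
P = I²R = 0.05817 × 3.54 = 0.2059 mW.

P ≈ 0.206 mW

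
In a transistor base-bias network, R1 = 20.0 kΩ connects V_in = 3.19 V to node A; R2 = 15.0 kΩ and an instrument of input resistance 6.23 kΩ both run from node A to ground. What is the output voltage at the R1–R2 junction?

First combine the lower leg with the load: R2 ‖ R_L = 4.402 kΩ.
Now apply the divider: V_out = 3.19 × 0.1804 = 0.5754 V.

V_out ≈ 0.575 V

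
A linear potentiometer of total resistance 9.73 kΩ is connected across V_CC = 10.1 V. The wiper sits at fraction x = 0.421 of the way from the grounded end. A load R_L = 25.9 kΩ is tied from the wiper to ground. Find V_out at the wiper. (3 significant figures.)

The pot divides into 5.634 kΩ above the wiper and 4.096 kΩ below.
R_L loads the lower segment: effective lower R = 3.537 kΩ.
V_out = 10.1 × 3.537/(5.634 + 3.537) = 3.895 V.

V_out ≈ 3.90 V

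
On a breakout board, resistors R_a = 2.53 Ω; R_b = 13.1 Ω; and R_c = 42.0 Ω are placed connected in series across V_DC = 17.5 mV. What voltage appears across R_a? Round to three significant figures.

Total series resistance ΣR = 2.53 + 13.1 + 42.0 = 57.63 Ω.
Voltage divider: V = V_DC · (2.530 / 57.63) = 17.5 × 0.04390 = 0.7683 mV.

V ≈ 0.768 mV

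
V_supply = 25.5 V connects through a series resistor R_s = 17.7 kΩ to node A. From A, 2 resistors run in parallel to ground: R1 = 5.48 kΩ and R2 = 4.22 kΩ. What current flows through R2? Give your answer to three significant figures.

Equivalent of the parallel group: R_p = 2.384 kΩ.
Node voltage V_A = V_supply · R_p/(R_s + R_p) = 25.5 × 0.1187 = 3.027 V.
Branch current I = V_A/R2 = 3.027/4.22 = 0.7173 mA.

I ≈ 0.717 mA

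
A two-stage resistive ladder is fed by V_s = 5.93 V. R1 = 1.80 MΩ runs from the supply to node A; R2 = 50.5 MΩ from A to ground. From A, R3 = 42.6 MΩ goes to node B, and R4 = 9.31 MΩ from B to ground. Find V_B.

V_B ≈ 0.994 V

Node A sees R2 in parallel with the series input of stage 2, R3 + R4 = 51.91 MΩ.
Effective lower resistance at A: R2 ‖ 51.91 = 25.60 MΩ.
So V_A = 5.93 × 0.9343 = 5.540 V.
V_B = V_A × 0.1793 = 0.9937 V.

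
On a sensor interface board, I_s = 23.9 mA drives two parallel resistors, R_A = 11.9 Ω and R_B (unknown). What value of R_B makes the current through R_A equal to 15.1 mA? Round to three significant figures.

R_B ≈ 20.4 Ω

The fraction through R_A equals R_B/(R_A+R_B).
With f = 0.6318, R_B = R_A · f/(1−f) = 11.9 × 1.716 = 20.42 Ω.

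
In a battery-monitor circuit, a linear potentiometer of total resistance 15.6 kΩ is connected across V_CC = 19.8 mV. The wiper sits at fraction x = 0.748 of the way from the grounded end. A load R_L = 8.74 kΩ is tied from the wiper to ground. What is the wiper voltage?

V_out ≈ 11.1 mV

The pot divides into 3.931 kΩ above the wiper and 11.67 kΩ below.
(x·R_p) ‖ R_L = 4.997 kΩ.
Loaded-divider output: V_out = 19.8 × 0.5597 = 11.08 mV.
(Unloaded: V_out = x·V_CC = 14.8 mV.)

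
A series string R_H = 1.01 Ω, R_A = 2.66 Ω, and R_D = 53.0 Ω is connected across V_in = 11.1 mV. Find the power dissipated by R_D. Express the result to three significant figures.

P ≈ 2.03 µW

ΣR = 56.67 Ω → I = 11.1/56.67 = 0.1959 mA.
P(R_D) = I²·R_D = (0.1959)² × 53.0 = 2.033 µW.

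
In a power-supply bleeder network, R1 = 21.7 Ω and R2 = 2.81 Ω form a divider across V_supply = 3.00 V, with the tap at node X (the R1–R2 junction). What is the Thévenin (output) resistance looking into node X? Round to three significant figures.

R_th ≈ 2.49 Ω

Zeroing V_supply shorts the top of R1 to ground, so R_th = R1 ‖ R2 = 2.488 Ω.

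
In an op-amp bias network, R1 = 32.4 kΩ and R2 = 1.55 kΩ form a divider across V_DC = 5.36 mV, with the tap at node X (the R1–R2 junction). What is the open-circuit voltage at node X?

V_th ≈ 0.245 mV

Open-circuit (no load on X): V_th = V_DC · R2/(R1 + R2) = 5.36 × 1.55/(32.40 + 1.55) = 0.2447 mV.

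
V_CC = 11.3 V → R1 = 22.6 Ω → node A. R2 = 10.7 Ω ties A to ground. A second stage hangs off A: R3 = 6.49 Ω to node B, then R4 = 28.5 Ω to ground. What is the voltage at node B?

V_B ≈ 2.45 V

Looking into the second stage from A: R3 + R4 = 34.99 Ω appears in parallel with R2.
Effective lower resistance at A: R2 ‖ 34.99 = 8.194 Ω.
V_A = 11.3 × 8.194/(22.6 + 8.194) = 3.007 V.
V_B = V_A × 0.8145 = 2.449 V.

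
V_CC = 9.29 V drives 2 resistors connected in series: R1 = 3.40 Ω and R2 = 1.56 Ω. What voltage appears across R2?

Series total: ΣR = 3.40 + 1.56 = 4.960 Ω.
Voltage divider: V = V_CC · (1.560 / 4.960) = 9.29 × 0.3145 = 2.922 V.

V ≈ 2.92 V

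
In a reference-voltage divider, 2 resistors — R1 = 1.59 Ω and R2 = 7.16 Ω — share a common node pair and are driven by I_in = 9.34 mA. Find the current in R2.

For two parallel branches, I_k = I_in · (other R)/(sum of R).
I(R2) = 9.34 × 1.59/(1.59 + 7.16) = 9.34 × 0.1817 = 1.697 mA.

I ≈ 1.70 mA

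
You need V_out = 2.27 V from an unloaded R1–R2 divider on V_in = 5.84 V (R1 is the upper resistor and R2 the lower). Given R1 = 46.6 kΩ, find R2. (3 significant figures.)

R2 ≈ 29.6 kΩ

Required fraction k = V_out/V_in = 0.3887.
R2 = R1 · 0.3887/(1 − 0.3887) = 29.63 kΩ.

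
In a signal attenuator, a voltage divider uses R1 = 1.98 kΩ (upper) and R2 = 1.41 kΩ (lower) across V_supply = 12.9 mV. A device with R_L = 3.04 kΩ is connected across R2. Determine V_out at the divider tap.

The load sits in parallel with R2, giving an effective lower resistance R2' = R2·R_L/(R2+R_L) = 0.9632 kΩ.
Voltage divider with the loaded lower leg: V_out = 12.9 × 0.9632/(1.98 + 0.9632) = 12.9 × 0.3273 = 4.222 mV.

V_out ≈ 4.22 mV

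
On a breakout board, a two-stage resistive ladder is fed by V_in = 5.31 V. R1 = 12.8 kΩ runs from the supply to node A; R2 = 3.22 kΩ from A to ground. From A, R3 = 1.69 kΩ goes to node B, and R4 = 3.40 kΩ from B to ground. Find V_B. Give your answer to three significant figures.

V_B ≈ 0.474 V

Node A sees R2 in parallel with the series input of stage 2, R3 + R4 = 5.090 kΩ.
Effective lower resistance at A: R2 ‖ 5.090 = 1.972 kΩ.
So V_A = 5.31 × 0.1335 = 0.7090 V.
V_B = V_A × 0.6680 = 0.4736 V.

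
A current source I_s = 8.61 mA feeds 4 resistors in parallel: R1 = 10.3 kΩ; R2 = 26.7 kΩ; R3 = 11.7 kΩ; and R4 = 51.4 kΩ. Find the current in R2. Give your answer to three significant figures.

Total conductance ΣG = 1/10.3 + 1/26.7 + 1/11.7 + 1/51.4 = 0.2395 (units of 1/kΩ).
Current divider: I(R2) = I_s · G_k/ΣG = 8.61 × (0.03745/0.2395) = 8.61 × 0.1564 = 1.347 mA.

I ≈ 1.35 mA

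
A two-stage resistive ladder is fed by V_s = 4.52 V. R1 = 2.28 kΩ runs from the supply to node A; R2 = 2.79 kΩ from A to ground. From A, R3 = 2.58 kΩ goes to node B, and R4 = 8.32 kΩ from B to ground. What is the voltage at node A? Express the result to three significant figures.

Looking into the second stage from A: R3 + R4 = 10.90 kΩ appears in parallel with R2.
Effective lower resistance at A: R2 ‖ 10.90 = 2.221 kΩ.
First divider: V_A = V_s · 2.221/(2.28 + 2.221) = 2.231 V.

V_A ≈ 2.23 V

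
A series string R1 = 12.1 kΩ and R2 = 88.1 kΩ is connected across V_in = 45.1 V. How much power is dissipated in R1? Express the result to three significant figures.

Series current I = V_in/ΣR = 45.1/100.2 = 0.4501 mA.
P = I²R = 0.2026 × 12.1 = 2.451 mW.

P ≈ 2.45 mW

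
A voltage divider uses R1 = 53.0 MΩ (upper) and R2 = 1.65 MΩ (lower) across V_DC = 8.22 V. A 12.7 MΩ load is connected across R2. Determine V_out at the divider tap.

V_out ≈ 0.220 V

The load sits in parallel with R2, giving an effective lower resistance R2' = R2·R_L/(R2+R_L) = 1.460 MΩ.
Then V_out = V_DC · R2'/(R1 + R2') = 8.22 × 1.460/54.46 = 0.2204 V.
(Unloaded it would be 0.248 V; the load pulls it down.)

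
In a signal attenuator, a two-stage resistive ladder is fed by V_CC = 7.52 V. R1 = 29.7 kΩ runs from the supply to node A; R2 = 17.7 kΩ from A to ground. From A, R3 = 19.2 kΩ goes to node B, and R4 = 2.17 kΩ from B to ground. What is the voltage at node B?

The second stage (R3 + R4 = 21.37 kΩ) loads node A in parallel with R2.
Effective lower resistance at A: R2 ‖ 21.37 = 9.681 kΩ.
So V_A = 7.52 × 0.2458 = 1.849 V.
V_B = V_A × 0.1015 = 0.1877 V.

V_B ≈ 0.188 V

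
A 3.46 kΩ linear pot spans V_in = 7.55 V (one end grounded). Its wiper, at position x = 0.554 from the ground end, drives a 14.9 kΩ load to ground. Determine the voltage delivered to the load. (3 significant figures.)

Lower segment x·R_p = 1.917 kΩ; upper segment (1−x)·R_p = 1.543 kΩ.
R_L loads the lower segment: effective lower R = 1.698 kΩ.
Loaded-divider output: V_out = 7.55 × 0.5239 = 3.956 V.

V_out ≈ 3.96 V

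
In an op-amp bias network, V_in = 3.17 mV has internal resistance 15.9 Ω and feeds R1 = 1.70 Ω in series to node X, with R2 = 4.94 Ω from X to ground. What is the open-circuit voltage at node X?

V_th ≈ 0.695 mV

R1' = 15.9 + 1.70 = 17.60 Ω (source resistance + R1).
With X open, the divider is unloaded: V_th = 3.17 × 4.94/22.54 = 0.6948 mV.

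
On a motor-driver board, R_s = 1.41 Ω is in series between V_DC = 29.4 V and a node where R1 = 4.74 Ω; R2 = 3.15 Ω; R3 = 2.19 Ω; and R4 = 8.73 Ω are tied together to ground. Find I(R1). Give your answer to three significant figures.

Combine the parallel branches: R_p = (1/4.74 + 1/3.15 + 1/2.19 + 1/8.73)⁻¹ = 0.9094 Ω.
Node voltage V_A = V_DC · R_p/(R_s + R_p) = 29.4 × 0.3921 = 11.53 V.
I(R1) = V_A / R1 = 11.53/4.74 = 2.432 A.

I ≈ 2.43 A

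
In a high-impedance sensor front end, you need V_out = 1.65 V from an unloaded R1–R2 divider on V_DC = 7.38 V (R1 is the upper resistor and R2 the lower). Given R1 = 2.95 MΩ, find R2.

R2 ≈ 0.849 MΩ

The divider ratio is R2/(R1+R2) = 1.65/7.38 = 0.2236.
Rearranging, R2 = R1·k/(1−k) = 2.95 × 0.2880 = 0.8495 MΩ.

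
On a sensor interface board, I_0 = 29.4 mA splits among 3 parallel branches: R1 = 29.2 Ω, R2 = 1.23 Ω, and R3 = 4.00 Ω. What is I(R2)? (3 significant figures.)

ΣG = 1/29.2 + 1/1.23 + 1/4.00 = 1.097.
By the current-divider rule, I = I_0 · G_k/ΣG = 29.4 × 0.7409 = 21.78 mA.

I ≈ 21.8 mA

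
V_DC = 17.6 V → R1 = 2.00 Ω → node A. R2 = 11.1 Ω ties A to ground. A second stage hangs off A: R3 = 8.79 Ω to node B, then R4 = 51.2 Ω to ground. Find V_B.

V_B ≈ 12.4 V

Looking into the second stage from A: R3 + R4 = 59.99 Ω appears in parallel with R2.
R2 ‖ (R3+R4) = 9.367 Ω.
V_A = 17.6 × 9.367/(2.00 + 9.367) = 14.50 V.
V_B = V_A × 0.8535 = 12.38 V.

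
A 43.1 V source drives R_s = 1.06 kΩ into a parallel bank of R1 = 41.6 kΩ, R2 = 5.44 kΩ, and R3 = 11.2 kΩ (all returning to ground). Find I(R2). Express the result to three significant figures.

I ≈ 6.03 mA

Parallel bank: R_p = 1/(1/41.6 + 1/5.44 + 1/11.2) = 3.365 kΩ.
V_A by voltage divider: V_A = 43.1 × 3.365/(1.06 + 3.365) = 32.78 V.
Branch current I = V_A/R2 = 32.78/5.44 = 6.025 mA.
(Check via current divider: I_total = 9.739 mA; share G_k/ΣG = 0.6186 → same result.)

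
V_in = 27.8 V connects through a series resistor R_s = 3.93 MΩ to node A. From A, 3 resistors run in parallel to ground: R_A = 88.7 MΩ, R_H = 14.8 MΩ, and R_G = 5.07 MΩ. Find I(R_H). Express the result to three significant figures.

Equivalent of the parallel group: R_p = 3.622 MΩ.
V_A by voltage divider: V_A = 27.8 × 3.622/(3.93 + 3.622) = 13.33 V.
Branch current I = V_A/R_H = 13.33/14.8 = 0.9009 µA.

I ≈ 0.901 µA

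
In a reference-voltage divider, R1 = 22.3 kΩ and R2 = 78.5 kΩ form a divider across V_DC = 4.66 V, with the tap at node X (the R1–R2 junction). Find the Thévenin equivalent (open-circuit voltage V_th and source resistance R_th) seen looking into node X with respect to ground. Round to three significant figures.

V_th ≈ 3.63 V, R_th ≈ 17.4 kΩ

Open-circuit (no load on X): V_th = V_DC · R2/(R1 + R2) = 4.66 × 78.5/(22.30 + 78.5) = 3.629 V.
Looking into X with the source shorted: R_th = R1·R2/(R1+R2) = 22.30 × 78.5/100.8 = 17.37 kΩ.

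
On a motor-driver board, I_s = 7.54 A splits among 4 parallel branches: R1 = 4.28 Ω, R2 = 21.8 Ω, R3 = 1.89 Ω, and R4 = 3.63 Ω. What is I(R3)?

I ≈ 3.68 A

Total conductance ΣG = 1/4.28 + 1/21.8 + 1/1.89 + 1/3.63 = 1.084 (units of 1/Ω).
R3 takes the fraction G_k/ΣG = 0.5291/1.084 = 0.4881, so I = 7.54 × 0.4881 = 3.680 A.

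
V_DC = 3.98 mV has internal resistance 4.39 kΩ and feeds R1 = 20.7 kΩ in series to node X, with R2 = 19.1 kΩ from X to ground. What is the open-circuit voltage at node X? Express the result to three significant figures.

R1' = 4.39 + 20.7 = 25.09 kΩ (source resistance + R1).
Open-circuit (no load on X): V_th = V_DC · R2/(R1' + R2) = 3.98 × 19.1/(25.09 + 19.1) = 1.720 mV.

V_th ≈ 1.72 mV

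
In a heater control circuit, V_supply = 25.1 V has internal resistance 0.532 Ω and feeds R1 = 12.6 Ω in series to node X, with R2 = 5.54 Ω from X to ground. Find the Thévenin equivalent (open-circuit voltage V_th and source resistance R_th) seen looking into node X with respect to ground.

V_th ≈ 7.45 V, R_th ≈ 3.90 Ω

R1' = 0.532 + 12.6 = 13.13 Ω (source resistance + R1).
V_th is the unloaded tap voltage: V_supply · R2/(R1'+R2) = 25.1 × 0.2967 = 7.447 V.
Zeroing V_supply shorts the top of R1' to ground, so R_th = R1' ‖ R2 = 3.896 Ω.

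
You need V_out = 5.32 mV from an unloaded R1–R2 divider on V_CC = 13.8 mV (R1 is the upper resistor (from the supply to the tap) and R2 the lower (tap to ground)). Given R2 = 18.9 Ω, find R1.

Required fraction k = V_out/V_CC = 0.3855.
R1 = R2·(1/k − 1) = 18.9 × 1.594 = 30.13 Ω.

R1 ≈ 30.1 Ω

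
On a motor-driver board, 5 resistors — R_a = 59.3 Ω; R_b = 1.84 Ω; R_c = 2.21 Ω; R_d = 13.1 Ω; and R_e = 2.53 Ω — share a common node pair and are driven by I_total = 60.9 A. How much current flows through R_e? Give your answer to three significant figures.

I ≈ 16.2 A

Conductances: ΣG = 1/59.3 + 1/1.84 + 1/2.21 + 1/13.1 + 1/2.53 = 1.484 (1/Ω).
R_e takes the fraction G_k/ΣG = 0.3953/1.484 = 0.2663, so I = 60.9 × 0.2663 = 16.22 A.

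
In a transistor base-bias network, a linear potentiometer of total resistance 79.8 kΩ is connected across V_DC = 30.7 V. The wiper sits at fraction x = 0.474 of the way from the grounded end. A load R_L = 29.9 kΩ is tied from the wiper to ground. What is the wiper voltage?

V_out ≈ 8.74 V

The pot divides into 41.97 kΩ above the wiper and 37.83 kΩ below.
Lower segment in parallel with the load: 37.83 ‖ 29.9 = 16.70 kΩ.
Then V_out = V_DC · 16.70/(41.97 + 16.70) = 8.738 V.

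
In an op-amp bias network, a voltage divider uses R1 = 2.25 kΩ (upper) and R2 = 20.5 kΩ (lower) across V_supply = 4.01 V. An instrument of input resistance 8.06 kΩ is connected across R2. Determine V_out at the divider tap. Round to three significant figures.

V_out ≈ 2.89 V

First combine the lower leg with the load: R2 ‖ R_L = 5.785 kΩ.
Voltage divider with the loaded lower leg: V_out = 4.01 × 5.785/(2.25 + 5.785) = 4.01 × 0.7200 = 2.887 V.
(Unloaded it would be 3.61 V; the load pulls it down.)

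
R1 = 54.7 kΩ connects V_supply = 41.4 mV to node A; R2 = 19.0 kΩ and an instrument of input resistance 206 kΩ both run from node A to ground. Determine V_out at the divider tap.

V_out ≈ 9.99 mV

The load sits in parallel with R2, giving an effective lower resistance R2' = R2·R_L/(R2+R_L) = 17.40 kΩ.
Voltage divider with the loaded lower leg: V_out = 41.4 × 17.40/(54.7 + 17.40) = 41.4 × 0.2413 = 9.989 mV.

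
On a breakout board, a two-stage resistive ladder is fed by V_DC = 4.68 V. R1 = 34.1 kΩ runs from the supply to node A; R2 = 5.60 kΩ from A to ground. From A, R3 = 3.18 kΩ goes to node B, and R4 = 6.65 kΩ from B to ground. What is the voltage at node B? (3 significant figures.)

V_B ≈ 0.300 V

The second stage (R3 + R4 = 9.830 kΩ) loads node A in parallel with R2.
R2 ‖ (R3+R4) = 3.568 kΩ.
So V_A = 4.68 × 0.09471 = 0.4433 V.
Then the unloaded second divider: V_B = V_A × R4/(R3+R4) = 0.4433 × 0.6765 = 0.2999 V.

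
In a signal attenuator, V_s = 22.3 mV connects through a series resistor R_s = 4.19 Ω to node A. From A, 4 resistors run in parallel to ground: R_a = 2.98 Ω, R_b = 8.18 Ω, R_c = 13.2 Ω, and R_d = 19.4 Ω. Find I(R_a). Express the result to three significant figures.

I ≈ 2.17 mA

Equivalent of the parallel group: R_p = 1.709 Ω.
Node voltage V_A = V_s · R_p/(R_s + R_p) = 22.3 × 0.2897 = 6.461 mV.
Branch current I = V_A/R_a = 6.461/2.98 = 2.168 mA.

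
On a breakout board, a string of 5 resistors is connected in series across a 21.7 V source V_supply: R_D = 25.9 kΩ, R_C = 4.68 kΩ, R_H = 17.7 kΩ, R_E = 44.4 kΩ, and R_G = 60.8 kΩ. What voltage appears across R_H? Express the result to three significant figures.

V ≈ 2.50 V

Total series resistance ΣR = 25.9 + 4.68 + 17.7 + 44.4 + 60.8 = 153.5 kΩ.
By the voltage-divider rule, V = 21.7 × 17.70/153.5 = 2.503 V.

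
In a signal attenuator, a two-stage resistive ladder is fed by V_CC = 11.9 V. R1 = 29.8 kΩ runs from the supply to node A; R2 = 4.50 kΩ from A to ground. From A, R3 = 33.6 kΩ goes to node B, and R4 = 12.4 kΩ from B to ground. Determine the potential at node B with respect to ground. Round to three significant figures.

Looking into the second stage from A: R3 + R4 = 46.00 kΩ appears in parallel with R2.
Effective lower resistance at A: R2 ‖ 46.00 = 4.099 kΩ.
So V_A = 11.9 × 0.1209 = 1.439 V.
Then the unloaded second divider: V_B = V_A × R4/(R3+R4) = 1.439 × 0.2696 = 0.3879 V.

V_B ≈ 0.388 V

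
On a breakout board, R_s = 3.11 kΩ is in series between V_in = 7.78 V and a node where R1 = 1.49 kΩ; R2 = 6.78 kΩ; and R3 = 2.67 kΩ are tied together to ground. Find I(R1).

Equivalent of the parallel group: R_p = 0.8381 kΩ.
Node voltage V_A = V_in · R_p/(R_s + R_p) = 7.78 × 0.2123 = 1.652 V.
Branch current I = V_A/R1 = 1.652/1.49 = 1.108 mA.

I ≈ 1.11 mA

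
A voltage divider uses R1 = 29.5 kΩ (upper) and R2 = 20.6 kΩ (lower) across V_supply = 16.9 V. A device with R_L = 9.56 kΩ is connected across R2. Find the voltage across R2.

V_out ≈ 3.06 V

R2 ‖ R_L = (20.6 × 9.56)/(20.6 + 9.56) = 6.530 kΩ.
Now apply the divider: V_out = 16.9 × 0.1812 = 3.063 V.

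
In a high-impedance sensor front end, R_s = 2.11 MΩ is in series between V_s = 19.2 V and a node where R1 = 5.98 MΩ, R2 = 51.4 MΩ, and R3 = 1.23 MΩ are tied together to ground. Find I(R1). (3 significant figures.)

I ≈ 1.03 µA

Parallel bank: R_p = 1/(1/5.98 + 1/51.4 + 1/1.23) = 1.000 MΩ.
Node voltage V_A = V_s · R_p/(R_s + R_p) = 19.2 × 0.3216 = 6.175 V.
Branch current I = V_A/R1 = 6.175/5.98 = 1.033 µA.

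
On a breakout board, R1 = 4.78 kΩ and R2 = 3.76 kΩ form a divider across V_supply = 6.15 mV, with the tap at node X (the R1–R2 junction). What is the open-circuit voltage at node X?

Open-circuit (no load on X): V_th = V_supply · R2/(R1 + R2) = 6.15 × 3.76/(4.780 + 3.76) = 2.708 mV.

V_th ≈ 2.71 mV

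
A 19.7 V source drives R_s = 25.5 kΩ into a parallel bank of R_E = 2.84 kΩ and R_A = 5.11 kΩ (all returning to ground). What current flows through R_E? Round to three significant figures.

I ≈ 0.463 mA

Parallel bank: R_p = 1/(1/2.84 + 1/5.11) = 1.825 kΩ.
V_A by voltage divider: V_A = 19.7 × 1.825/(25.5 + 1.825) = 1.316 V.
I(R_E) = V_A / R_E = 1.316/2.84 = 0.4634 mA.
(Check via current divider: I_total = 0.7209 mA; share G_k/ΣG = 0.6428 → same result.)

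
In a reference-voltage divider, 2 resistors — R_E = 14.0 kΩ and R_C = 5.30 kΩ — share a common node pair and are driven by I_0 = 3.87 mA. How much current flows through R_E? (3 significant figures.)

Two-branch current divider: I_k = I_0 · R_other/(R_1 + R_2).
So I = 3.87 × 5.30/19.30 = 1.063 mA.

I ≈ 1.06 mA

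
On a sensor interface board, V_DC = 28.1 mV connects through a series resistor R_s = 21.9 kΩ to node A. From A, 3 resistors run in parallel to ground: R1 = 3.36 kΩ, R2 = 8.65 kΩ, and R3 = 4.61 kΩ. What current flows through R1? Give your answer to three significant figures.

I ≈ 0.565 µA

Parallel bank: R_p = 1/(1/3.36 + 1/8.65 + 1/4.61) = 1.587 kΩ.
Node voltage V_A = V_DC · R_p/(R_s + R_p) = 28.1 × 0.06757 = 1.899 mV.
I(R1) = V_A / R1 = 1.899/3.36 = 0.5651 µA.
(Equivalently: I_total = 1.196 µA, then current-divider fraction G_k/ΣG = 0.4723.)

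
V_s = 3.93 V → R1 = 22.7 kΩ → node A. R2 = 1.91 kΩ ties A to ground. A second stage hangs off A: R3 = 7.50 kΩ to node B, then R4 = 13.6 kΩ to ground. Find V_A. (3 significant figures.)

V_A ≈ 0.282 V

The second stage (R3 + R4 = 21.10 kΩ) loads node A in parallel with R2.
R2 ‖ (R3+R4) = 1.751 kΩ.
So V_A = 3.93 × 0.07163 = 0.2815 V.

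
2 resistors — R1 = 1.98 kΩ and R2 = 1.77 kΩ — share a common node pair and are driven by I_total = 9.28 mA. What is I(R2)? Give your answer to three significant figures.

I ≈ 4.90 mA

With just two branches, the current splits inversely with resistance.
So I = 9.28 × 1.98/3.750 = 4.900 mA.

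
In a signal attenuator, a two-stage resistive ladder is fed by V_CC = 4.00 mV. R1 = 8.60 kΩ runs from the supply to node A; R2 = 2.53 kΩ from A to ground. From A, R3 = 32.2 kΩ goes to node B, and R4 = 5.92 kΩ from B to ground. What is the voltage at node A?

V_A ≈ 0.865 mV

Looking into the second stage from A: R3 + R4 = 38.12 kΩ appears in parallel with R2.
Effective lower resistance at A: R2 ‖ 38.12 = 2.373 kΩ.
First divider: V_A = V_CC · 2.373/(8.60 + 2.373) = 0.8649 mV.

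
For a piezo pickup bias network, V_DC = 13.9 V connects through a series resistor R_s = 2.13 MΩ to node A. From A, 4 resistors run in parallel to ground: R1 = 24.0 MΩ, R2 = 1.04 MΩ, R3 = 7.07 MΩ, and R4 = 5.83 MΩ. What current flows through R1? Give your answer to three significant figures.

I ≈ 0.152 µA

Equivalent of the parallel group: R_p = 0.7598 MΩ.
V_A = 13.9 × 0.7598/2.890 = 3.655 V.
Branch current I = V_A/R1 = 3.655/24.0 = 0.1523 µA.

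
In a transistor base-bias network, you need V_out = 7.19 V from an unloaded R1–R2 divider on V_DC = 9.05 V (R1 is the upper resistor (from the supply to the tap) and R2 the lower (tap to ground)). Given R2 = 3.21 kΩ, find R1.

V_out/V_DC = R2/(R1+R2) = 0.7945.
So R1 = R2 · (V_DC/V_out − 1) = 3.21 × (9.05/7.19 − 1) = 3.21 × 0.2587 = 0.8304 kΩ.

R1 ≈ 0.830 kΩ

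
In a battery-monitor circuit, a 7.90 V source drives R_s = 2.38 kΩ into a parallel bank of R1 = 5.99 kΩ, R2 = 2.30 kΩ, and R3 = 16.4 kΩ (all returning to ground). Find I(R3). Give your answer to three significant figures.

I ≈ 0.187 mA

Combine the parallel branches: R_p = (1/5.99 + 1/2.30 + 1/16.4)⁻¹ = 1.509 kΩ.
Node voltage V_A = V_CC · R_p/(R_s + R_p) = 7.90 × 0.3880 = 3.065 V.
Branch current I = V_A/R3 = 3.065/16.4 = 0.1869 mA.
(Check via current divider: I_total = 2.031 mA; share G_k/ΣG = 0.09201 → same result.)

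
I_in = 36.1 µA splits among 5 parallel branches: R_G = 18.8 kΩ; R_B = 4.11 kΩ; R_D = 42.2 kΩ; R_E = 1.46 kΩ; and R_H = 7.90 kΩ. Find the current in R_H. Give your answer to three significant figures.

Total conductance ΣG = 1/18.8 + 1/4.11 + 1/42.2 + 1/1.46 + 1/7.90 = 1.132 (units of 1/kΩ).
By the current-divider rule, I = I_in · G_k/ΣG = 36.1 × 0.1119 = 4.038 µA.

I ≈ 4.04 µA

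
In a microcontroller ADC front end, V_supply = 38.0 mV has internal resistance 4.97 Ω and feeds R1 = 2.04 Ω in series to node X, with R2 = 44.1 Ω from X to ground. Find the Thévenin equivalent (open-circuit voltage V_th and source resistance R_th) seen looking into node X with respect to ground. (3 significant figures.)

R1' = 4.97 + 2.04 = 7.010 Ω (source resistance + R1).
With X open, the divider is unloaded: V_th = 38.0 × 44.1/51.11 = 32.79 mV.
Looking into X with the source shorted: R_th = R1'·R2/(R1'+R2) = 7.010 × 44.1/51.11 = 6.049 Ω.

V_th ≈ 32.8 mV, R_th ≈ 6.05 Ω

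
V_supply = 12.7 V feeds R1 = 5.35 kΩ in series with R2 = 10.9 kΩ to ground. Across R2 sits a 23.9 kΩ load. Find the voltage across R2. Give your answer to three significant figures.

The load sits in parallel with R2, giving an effective lower resistance R2' = R2·R_L/(R2+R_L) = 7.486 kΩ.
Then V_out = V_supply · R2'/(R1 + R2') = 12.7 × 7.486/12.84 = 7.407 V.

V_out ≈ 7.41 V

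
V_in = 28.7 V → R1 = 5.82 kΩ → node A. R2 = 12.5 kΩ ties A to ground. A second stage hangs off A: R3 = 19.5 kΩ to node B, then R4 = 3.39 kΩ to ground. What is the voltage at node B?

V_B ≈ 2.47 V

Node A sees R2 in parallel with the series input of stage 2, R3 + R4 = 22.89 kΩ.
R2 ‖ (R3+R4) = 8.085 kΩ.
First divider: V_A = V_in · 8.085/(5.82 + 8.085) = 16.69 V.
Then the unloaded second divider: V_B = V_A × R4/(R3+R4) = 16.69 × 0.1481 = 2.471 V.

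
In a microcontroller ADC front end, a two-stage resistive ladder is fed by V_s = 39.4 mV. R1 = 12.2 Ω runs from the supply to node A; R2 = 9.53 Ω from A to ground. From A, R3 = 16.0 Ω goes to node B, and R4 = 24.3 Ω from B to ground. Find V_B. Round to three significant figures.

The second stage (R3 + R4 = 40.30 Ω) loads node A in parallel with R2.
Effective lower resistance at A: R2 ‖ 40.30 = 7.707 Ω.
So V_A = 39.4 × 0.3872 = 15.25 mV.
Stage 2 is unloaded, so V_B = V_A · R4/(R3+R4) = 15.25 × 24.3/40.30 = 9.198 mV.

V_B ≈ 9.20 mV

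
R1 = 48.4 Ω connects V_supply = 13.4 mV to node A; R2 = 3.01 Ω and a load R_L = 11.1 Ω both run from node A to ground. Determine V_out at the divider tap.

V_out ≈ 0.625 mV

R2 ‖ R_L = (3.01 × 11.1)/(3.01 + 11.1) = 2.368 Ω.
Voltage divider with the loaded lower leg: V_out = 13.4 × 2.368/(48.4 + 2.368) = 13.4 × 0.04664 = 0.6250 mV.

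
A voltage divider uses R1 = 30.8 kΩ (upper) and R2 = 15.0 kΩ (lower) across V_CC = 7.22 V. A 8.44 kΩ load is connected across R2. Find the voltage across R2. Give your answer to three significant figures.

The load sits in parallel with R2, giving an effective lower resistance R2' = R2·R_L/(R2+R_L) = 5.401 kΩ.
Voltage divider with the loaded lower leg: V_out = 7.22 × 5.401/(30.8 + 5.401) = 7.22 × 0.1492 = 1.077 V.

V_out ≈ 1.08 V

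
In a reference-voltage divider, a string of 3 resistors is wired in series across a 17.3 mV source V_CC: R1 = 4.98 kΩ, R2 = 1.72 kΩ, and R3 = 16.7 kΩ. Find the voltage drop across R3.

Series total: ΣR = 4.98 + 1.72 + 16.7 = 23.40 kΩ.
By the voltage-divider rule, V = 17.3 × 16.70/23.40 = 12.35 mV.

V ≈ 12.3 mV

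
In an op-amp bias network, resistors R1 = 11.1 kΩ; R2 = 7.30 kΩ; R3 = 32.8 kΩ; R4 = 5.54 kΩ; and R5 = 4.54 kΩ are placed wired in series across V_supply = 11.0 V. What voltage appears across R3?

Total series resistance ΣR = 11.1 + 7.30 + 32.8 + 5.54 + 4.54 = 61.28 kΩ.
V = V_supply · R/ΣR = 11.0 × 0.5352 = 5.888 V.

V ≈ 5.89 V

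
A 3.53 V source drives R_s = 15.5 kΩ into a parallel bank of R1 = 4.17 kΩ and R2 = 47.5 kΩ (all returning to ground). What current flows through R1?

Equivalent of the parallel group: R_p = 3.833 kΩ.
Node voltage V_A = V_supply · R_p/(R_s + R_p) = 3.53 × 0.1983 = 0.6999 V.
I(R1) = V_A / R1 = 0.6999/4.17 = 0.1678 mA.

I ≈ 0.168 mA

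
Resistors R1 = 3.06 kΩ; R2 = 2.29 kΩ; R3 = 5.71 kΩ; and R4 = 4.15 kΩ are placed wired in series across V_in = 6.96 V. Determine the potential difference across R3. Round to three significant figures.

V ≈ 2.61 V

Series total: ΣR = 3.06 + 2.29 + 5.71 + 4.15 = 15.21 kΩ.
By the voltage-divider rule, V = 6.96 × 5.710/15.21 = 2.613 V.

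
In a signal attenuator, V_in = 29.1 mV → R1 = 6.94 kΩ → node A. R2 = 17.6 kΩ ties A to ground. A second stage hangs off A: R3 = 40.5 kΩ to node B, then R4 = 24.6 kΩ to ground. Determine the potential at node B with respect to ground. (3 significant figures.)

Looking into the second stage from A: R3 + R4 = 65.10 kΩ appears in parallel with R2.
Effective lower resistance at A: R2 ‖ 65.10 = 13.85 kΩ.
So V_A = 29.1 × 0.6663 = 19.39 mV.
Stage 2 is unloaded, so V_B = V_A · R4/(R3+R4) = 19.39 × 24.6/65.10 = 7.326 mV.

V_B ≈ 7.33 mV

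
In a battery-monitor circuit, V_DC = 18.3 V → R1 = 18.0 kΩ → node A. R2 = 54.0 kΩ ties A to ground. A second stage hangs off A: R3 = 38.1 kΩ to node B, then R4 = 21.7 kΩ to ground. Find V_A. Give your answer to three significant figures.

V_A ≈ 11.2 V

Node A sees R2 in parallel with the series input of stage 2, R3 + R4 = 59.80 kΩ.
Effective lower resistance at A: R2 ‖ 59.80 = 28.38 kΩ.
First divider: V_A = V_DC · 28.38/(18.0 + 28.38) = 11.20 V.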